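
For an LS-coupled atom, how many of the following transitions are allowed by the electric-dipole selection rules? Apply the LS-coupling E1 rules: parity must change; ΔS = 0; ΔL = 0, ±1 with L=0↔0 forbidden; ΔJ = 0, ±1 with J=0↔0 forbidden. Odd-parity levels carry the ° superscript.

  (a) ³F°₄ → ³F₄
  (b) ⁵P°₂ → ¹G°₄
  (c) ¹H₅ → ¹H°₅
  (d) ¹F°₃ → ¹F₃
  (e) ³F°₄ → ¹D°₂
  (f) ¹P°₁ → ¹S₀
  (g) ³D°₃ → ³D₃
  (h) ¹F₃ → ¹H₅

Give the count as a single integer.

5

(a) allowed
(b) forbidden (parity, ΔS, ΔL, ΔJ fail)
(c) allowed
(d) allowed
(e) forbidden (parity, ΔS, ΔJ fail)
(f) allowed
(g) allowed
(h) forbidden (parity, ΔL, ΔJ fail)
Total allowed: 5 of 8.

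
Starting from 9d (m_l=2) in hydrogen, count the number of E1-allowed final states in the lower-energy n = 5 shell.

4

E1 requires Δl = ±1, so l_f ∈ {1, 3}; with 0 ≤ l_f ≤ n_f−1 = 4, the allowed l_f values are {1, 3}.
For l_f = 1: m_f ∈ {m_i−1, m_i, m_i+1} ∩ [−1, 1] = {1} → 1 state.
For l_f = 3: m_f ∈ {m_i−1, m_i, m_i+1} ∩ [−3, 3] = {1, 2, 3} → 3 states.
Total: 4.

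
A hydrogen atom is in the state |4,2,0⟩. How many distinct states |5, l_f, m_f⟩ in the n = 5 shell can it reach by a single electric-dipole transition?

6

E1 requires Δl = ±1, so l_f ∈ {1, 3}; with 0 ≤ l_f ≤ n_f−1 = 4, the allowed l_f values are {1, 3}.
For l_f = 1: m_f ∈ {m_i−1, m_i, m_i+1} ∩ [−1, 1] = {-1, 0, 1} → 3 states.
For l_f = 3: m_f ∈ {m_i−1, m_i, m_i+1} ∩ [−3, 3] = {-1, 0, 1} → 3 states.
Total: 6.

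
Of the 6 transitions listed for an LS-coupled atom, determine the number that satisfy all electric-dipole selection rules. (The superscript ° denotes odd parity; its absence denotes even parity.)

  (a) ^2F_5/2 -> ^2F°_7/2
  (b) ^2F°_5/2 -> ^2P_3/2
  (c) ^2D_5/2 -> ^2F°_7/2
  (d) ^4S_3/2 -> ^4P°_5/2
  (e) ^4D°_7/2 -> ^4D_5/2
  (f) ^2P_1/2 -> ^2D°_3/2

5

(a) allowed
(b) forbidden (ΔL fails)
(c) allowed
(d) allowed
(e) allowed
(f) allowed
Total allowed: 5 of 6.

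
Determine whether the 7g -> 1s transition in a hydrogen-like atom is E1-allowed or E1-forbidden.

forbidden

Initial l = 4, final l = 0, so Δl = -4. E1 requires Δl = ±1: violated.
The transition is electric-dipole forbidden.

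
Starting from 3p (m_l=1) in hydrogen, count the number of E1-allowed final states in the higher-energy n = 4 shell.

4

E1 requires Δl = ±1, so l_f ∈ {0, 2}; with 0 ≤ l_f ≤ n_f−1 = 3, the allowed l_f values are {0, 2}.
For l_f = 0: m_f ∈ {m_i−1, m_i, m_i+1} ∩ [−0, 0] = {0} → 1 state.
For l_f = 2: m_f ∈ {m_i−1, m_i, m_i+1} ∩ [−2, 2] = {0, 1, 2} → 3 states.
Total: 4.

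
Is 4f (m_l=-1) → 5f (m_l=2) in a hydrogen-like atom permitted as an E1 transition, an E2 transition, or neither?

Δl = 3 − 3 = +0; l_i + l_f = 6.
Δm_l = +3.
E1 (Δl = ±1, |Δm_l| ≤ 1): not satisfied.
E2 (Δl = 0,±2, l_i+l_f ≥ 2, |Δm_l| ≤ 2): not satisfied.

neither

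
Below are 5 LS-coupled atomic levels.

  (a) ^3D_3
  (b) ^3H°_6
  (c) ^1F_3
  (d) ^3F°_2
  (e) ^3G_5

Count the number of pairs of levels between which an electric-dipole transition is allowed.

2

(a)–(b): forbidden (ΔL, ΔJ).
(a)–(c): forbidden (parity, ΔS).
(a)–(d): allowed.
(a)–(e): forbidden (parity, ΔL, ΔJ).
(b)–(c): forbidden (ΔS, ΔL, ΔJ).
(b)–(d): forbidden (parity, ΔL, ΔJ).
(b)–(e): allowed.
(c)–(d): forbidden (ΔS).
(c)–(e): forbidden (parity, ΔS, ΔJ).
(d)–(e): forbidden (ΔJ).
Allowed pairs: 2 of 10.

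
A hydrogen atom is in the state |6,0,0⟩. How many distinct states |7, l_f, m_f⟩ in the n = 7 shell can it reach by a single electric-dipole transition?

E1 requires Δl = ±1, so l_f ∈ {-1, 1}; with 0 ≤ l_f ≤ n_f−1 = 6, the allowed l_f values are {1}.
For l_f = 1: m_f ∈ {m_i−1, m_i, m_i+1} ∩ [−1, 1] = {-1, 0, 1} → 3 states.
Total: 3.

3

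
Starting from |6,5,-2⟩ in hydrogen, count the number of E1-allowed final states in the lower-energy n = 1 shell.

0

E1 requires l_f ∈ {4, 6}, but neither lies in [0, 0], so no final state is reachable.
Total: 0.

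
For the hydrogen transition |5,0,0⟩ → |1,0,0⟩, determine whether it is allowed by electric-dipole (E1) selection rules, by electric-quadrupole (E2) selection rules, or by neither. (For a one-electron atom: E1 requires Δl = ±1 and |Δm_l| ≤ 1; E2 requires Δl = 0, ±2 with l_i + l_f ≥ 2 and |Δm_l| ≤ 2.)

neither

Δl = 0 − 0 = +0; l_i + l_f = 0.
Δm_l = +0.
E1 (Δl = ±1, |Δm_l| ≤ 1): not satisfied.
E2 (Δl = 0,±2, l_i+l_f ≥ 2, |Δm_l| ≤ 2): not satisfied.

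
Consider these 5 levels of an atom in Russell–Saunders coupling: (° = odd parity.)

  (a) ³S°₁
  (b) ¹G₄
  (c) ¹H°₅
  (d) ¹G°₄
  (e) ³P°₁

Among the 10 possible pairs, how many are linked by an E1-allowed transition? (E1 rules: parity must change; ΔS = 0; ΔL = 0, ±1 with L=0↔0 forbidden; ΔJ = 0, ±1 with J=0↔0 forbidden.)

(a)–(b): forbidden (ΔS, ΔL, ΔJ).
(a)–(c): forbidden (parity, ΔS, ΔL, ΔJ).
(a)–(d): forbidden (parity, ΔS, ΔL, ΔJ).
(a)–(e): forbidden (parity).
(b)–(c): allowed.
(b)–(d): allowed.
(b)–(e): forbidden (ΔS, ΔL, ΔJ).
(c)–(d): forbidden (parity).
(c)–(e): forbidden (parity, ΔS, ΔL, ΔJ).
(d)–(e): forbidden (parity, ΔS, ΔL, ΔJ).
Allowed pairs: 2 of 10.

2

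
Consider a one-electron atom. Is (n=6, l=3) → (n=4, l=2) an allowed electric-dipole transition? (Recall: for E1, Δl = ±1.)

allowed

l: 3 → 2 (Δl = -1). Δl = ±1 ok.
All E1 selection rules are satisfied.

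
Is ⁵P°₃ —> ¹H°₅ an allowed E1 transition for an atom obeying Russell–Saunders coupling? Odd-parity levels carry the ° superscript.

Reading off the term symbols: S 2→0, L 1→5, J 3→5, parity odd→odd.
ΔJ = 0, ±1 (not J=0↔0): J: 3 → 5, ΔJ = +2 — ✗.
Parity must change: odd → odd — ✗.
ΔL = 0, ±1 (not L=0↔0): L: 1 → 5, ΔL = +4 — ✗.
ΔS = 0: S: 2 → 0 — ✗.
Rule(s) violated: parity, ΔS, ΔL, ΔJ.

forbidden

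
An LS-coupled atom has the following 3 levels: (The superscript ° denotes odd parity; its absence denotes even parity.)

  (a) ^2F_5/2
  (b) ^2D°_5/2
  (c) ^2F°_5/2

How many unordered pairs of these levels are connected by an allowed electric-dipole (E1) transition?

(a)–(b): allowed.
(a)–(c): allowed.
(b)–(c): forbidden (parity).
Allowed pairs: 2 of 3.

2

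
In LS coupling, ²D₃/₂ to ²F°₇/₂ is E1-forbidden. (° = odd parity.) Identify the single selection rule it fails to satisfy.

Initial level: S=1/2, L=2, J=3/2, parity even. Final level: S=1/2, L=3, J=7/2, parity odd.
Parity must change: even → odd — ok.
ΔS = 0: S: 1/2 → 1/2 — ok.
ΔL = 0, ±1 (not L=0↔0): L: 2 → 3, ΔL = +1 — ok.
ΔJ = 0, ±1 (not J=0↔0): J: 3/2 → 7/2, ΔJ = +2 — fails.

the ΔJ = 0, ±1 rule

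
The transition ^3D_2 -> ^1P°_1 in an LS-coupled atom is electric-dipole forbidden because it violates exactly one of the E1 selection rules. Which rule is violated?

the ΔS = 0 rule

ΔL = 0, ±1 (not L=0↔0): L: 2 → 1, ΔL = -1 — satisfied.
ΔS = 0: S: 1 → 0 — violated.
Parity must change: even → odd — satisfied.
ΔJ = 0, ±1 (not J=0↔0): J: 2 → 1, ΔJ = -1 — satisfied.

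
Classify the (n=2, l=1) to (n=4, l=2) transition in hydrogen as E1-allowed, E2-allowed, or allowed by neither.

E1

Δl = 2 − 1 = +1; l_i + l_f = 3.
E1 (Δl = ±1): satisfied.
E2 (Δl = 0,±2, l_i+l_f ≥ 2): not satisfied.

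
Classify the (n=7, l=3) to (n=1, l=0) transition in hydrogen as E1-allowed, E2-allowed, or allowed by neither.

Δl = 0 − 3 = -3; l_i + l_f = 3.
E1 (Δl = ±1): not satisfied.
E2 (Δl = 0,±2, l_i+l_f ≥ 2): not satisfied.

neither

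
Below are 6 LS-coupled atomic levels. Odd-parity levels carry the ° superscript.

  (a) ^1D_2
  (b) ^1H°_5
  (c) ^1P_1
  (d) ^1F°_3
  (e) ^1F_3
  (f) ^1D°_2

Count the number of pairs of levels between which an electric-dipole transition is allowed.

(a)–(b): forbidden (ΔL, ΔJ).
(a)–(c): forbidden (parity).
(a)–(d): allowed.
(a)–(e): forbidden (parity).
(a)–(f): allowed.
(b)–(c): forbidden (ΔL, ΔJ).
(b)–(d): forbidden (parity, ΔL, ΔJ).
(b)–(e): forbidden (ΔL, ΔJ).
(b)–(f): forbidden (parity, ΔL, ΔJ).
(c)–(d): forbidden (ΔL, ΔJ).
(c)–(e): forbidden (parity, ΔL, ΔJ).
(c)–(f): allowed.
(d)–(e): allowed.
(d)–(f): forbidden (parity).
(e)–(f): allowed.
Allowed pairs: 5 of 15.

5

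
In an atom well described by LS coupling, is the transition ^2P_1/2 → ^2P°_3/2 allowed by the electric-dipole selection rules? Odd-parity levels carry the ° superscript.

Reading off the term symbols: S 1/2→1/2, L 1→1, J 1/2→3/2, parity even→odd.
Parity must change: even → odd — passes.
ΔS = 0: S: 1/2 → 1/2 — passes.
ΔL = 0, ±1 (not L=0↔0): L: 1 → 1, ΔL = +0 — passes.
ΔJ = 0, ±1 (not J=0↔0): J: 1/2 → 3/2, ΔJ = +1 — passes.
All four E1 rules are satisfied.

allowed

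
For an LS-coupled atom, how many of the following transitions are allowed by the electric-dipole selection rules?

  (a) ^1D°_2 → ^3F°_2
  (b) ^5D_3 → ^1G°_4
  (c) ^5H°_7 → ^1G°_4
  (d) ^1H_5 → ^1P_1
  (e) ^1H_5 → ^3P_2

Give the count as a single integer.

0

(a) forbidden (parity, ΔS fail)
(b) forbidden (ΔS, ΔL fail)
(c) forbidden (parity, ΔS, ΔJ fail)
(d) forbidden (parity, ΔL, ΔJ fail)
(e) forbidden (parity, ΔS, ΔL, ΔJ fail)
Total allowed: 0 of 5.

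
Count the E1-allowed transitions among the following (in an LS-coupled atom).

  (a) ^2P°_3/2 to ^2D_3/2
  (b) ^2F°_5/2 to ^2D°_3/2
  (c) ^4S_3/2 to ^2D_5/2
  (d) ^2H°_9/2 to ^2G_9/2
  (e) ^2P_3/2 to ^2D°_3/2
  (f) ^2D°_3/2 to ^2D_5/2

4

(a) allowed
(b) forbidden (parity fails)
(c) forbidden (parity, ΔS, ΔL fail)
(d) allowed
(e) allowed
(f) allowed
Total allowed: 4 of 6.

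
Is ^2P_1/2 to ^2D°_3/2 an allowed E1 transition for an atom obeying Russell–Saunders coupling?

ΔS = 0: S: 1/2 → 1/2 — passes.
ΔJ = 0, ±1 (not J=0↔0): J: 1/2 → 3/2, ΔJ = +1 — passes.
ΔL = 0, ±1 (not L=0↔0): L: 1 → 2, ΔL = +1 — passes.
Parity must change: even → odd — passes.
All four E1 rules are satisfied.

allowed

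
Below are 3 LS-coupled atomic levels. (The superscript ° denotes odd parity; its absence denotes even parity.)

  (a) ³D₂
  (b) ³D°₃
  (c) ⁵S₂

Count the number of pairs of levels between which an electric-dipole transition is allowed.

(a)–(b): allowed.
(a)–(c): forbidden (parity, ΔS, ΔL).
(b)–(c): forbidden (ΔS, ΔL).
Allowed pairs: 1 of 3.

1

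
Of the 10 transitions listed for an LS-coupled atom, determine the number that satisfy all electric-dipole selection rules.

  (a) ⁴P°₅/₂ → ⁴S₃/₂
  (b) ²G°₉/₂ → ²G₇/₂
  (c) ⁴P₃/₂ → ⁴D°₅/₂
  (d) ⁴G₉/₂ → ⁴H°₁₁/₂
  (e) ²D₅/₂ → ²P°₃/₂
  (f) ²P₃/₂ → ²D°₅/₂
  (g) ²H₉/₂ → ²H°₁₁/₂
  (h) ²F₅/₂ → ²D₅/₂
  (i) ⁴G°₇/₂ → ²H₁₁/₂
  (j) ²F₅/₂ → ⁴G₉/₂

7

(a) allowed
(b) allowed
(c) allowed
(d) allowed
(e) allowed
(f) allowed
(g) allowed
(h) forbidden (parity fails)
(i) forbidden (ΔS, ΔJ fail)
(j) forbidden (parity, ΔS, ΔJ fail)
Total allowed: 7 of 10.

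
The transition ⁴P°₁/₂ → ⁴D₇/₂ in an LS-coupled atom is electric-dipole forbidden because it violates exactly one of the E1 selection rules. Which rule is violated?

Parity must change: odd → even — ok.
ΔS = 0: S: 3/2 → 3/2 — ok.
ΔL = 0, ±1 (not L=0↔0): L: 1 → 2, ΔL = +1 — ok.
ΔJ = 0, ±1 (not J=0↔0): J: 1/2 → 7/2, ΔJ = +3 — fails.

the ΔJ = 0, ±1 rule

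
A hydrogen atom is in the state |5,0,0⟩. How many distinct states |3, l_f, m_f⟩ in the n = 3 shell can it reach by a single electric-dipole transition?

E1 requires Δl = ±1, so l_f ∈ {-1, 1}; with 0 ≤ l_f ≤ n_f−1 = 2, the allowed l_f values are {1}.
For l_f = 1: m_f ∈ {m_i−1, m_i, m_i+1} ∩ [−1, 1] = {-1, 0, 1} → 3 states.
Total: 3.

3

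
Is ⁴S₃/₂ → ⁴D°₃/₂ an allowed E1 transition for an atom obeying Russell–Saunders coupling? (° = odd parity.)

forbidden

Initial level: S=3/2, L=0, J=3/2, parity even. Final level: S=3/2, L=2, J=3/2, parity odd.
Parity must change: even → odd — ✓.
ΔJ = 0, ±1 (not J=0↔0): J: 3/2 → 3/2, ΔJ = +0 — ✓.
ΔL = 0, ±1 (not L=0↔0): L: 0 → 2, ΔL = +2 — ✗.
ΔS = 0: S: 3/2 → 3/2 — ✓.
Rule(s) violated: ΔL.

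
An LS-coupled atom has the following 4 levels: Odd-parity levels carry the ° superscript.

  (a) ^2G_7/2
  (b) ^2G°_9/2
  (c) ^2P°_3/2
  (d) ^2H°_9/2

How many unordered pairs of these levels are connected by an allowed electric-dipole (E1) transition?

(a)–(b): allowed.
(a)–(c): forbidden (ΔL, ΔJ).
(a)–(d): allowed.
(b)–(c): forbidden (parity, ΔL, ΔJ).
(b)–(d): forbidden (parity).
(c)–(d): forbidden (parity, ΔL, ΔJ).
Allowed pairs: 2 of 6.

2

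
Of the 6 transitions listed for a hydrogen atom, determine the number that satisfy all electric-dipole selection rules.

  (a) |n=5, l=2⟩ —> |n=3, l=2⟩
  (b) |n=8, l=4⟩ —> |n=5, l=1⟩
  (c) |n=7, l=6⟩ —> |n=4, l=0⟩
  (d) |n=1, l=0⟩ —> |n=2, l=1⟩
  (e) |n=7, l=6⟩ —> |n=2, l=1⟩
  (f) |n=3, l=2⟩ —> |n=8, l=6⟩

1

(a) forbidden — Δl = +0 (E1 requires Δl = ±1)
(b) forbidden — Δl = -3 (E1 requires Δl = ±1)
(c) forbidden — Δl = -6 (E1 requires Δl = ±1)
(d) allowed
(e) forbidden — Δl = -5 (E1 requires Δl = ±1)
(f) forbidden — Δl = +4 (E1 requires Δl = ±1)
Total allowed: 1 of 6.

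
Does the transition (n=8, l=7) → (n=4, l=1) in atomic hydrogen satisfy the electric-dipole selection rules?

forbidden

Initial l = 7, final l = 1, so Δl = -6. E1 requires Δl = ±1: violated.
The transition is electric-dipole forbidden.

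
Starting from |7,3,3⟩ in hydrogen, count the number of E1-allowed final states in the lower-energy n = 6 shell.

4

E1 requires Δl = ±1, so l_f ∈ {2, 4}; with 0 ≤ l_f ≤ n_f−1 = 5, the allowed l_f values are {2, 4}.
For l_f = 2: m_f ∈ {m_i−1, m_i, m_i+1} ∩ [−2, 2] = {2} → 1 state.
For l_f = 4: m_f ∈ {m_i−1, m_i, m_i+1} ∩ [−4, 4] = {2, 3, 4} → 3 states.
Total: 4.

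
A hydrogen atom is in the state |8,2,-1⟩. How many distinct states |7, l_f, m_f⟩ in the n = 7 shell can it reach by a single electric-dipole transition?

5

E1 requires Δl = ±1, so l_f ∈ {1, 3}; with 0 ≤ l_f ≤ n_f−1 = 6, the allowed l_f values are {1, 3}.
For l_f = 1: m_f ∈ {m_i−1, m_i, m_i+1} ∩ [−1, 1] = {-1, 0} → 2 states.
For l_f = 3: m_f ∈ {m_i−1, m_i, m_i+1} ∩ [−3, 3] = {-2, -1, 0} → 3 states.
Total: 5.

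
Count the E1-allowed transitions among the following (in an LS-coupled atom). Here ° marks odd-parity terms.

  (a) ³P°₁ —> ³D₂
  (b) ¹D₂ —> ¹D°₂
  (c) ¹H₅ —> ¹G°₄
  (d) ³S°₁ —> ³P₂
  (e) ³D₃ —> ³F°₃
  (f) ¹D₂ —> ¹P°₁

6

(a) allowed
(b) allowed
(c) allowed
(d) allowed
(e) allowed
(f) allowed
Total allowed: 6 of 6.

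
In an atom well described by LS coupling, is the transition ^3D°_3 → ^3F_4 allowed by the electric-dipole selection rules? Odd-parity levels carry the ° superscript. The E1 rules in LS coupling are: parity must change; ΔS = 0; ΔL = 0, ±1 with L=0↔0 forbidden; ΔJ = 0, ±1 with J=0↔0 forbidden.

allowed

Parity must change: odd → even — ✓.
ΔS = 0: S: 1 → 1 — ✓.
ΔL = 0, ±1 (not L=0↔0): L: 2 → 3, ΔL = +1 — ✓.
ΔJ = 0, ±1 (not J=0↔0): J: 3 → 4, ΔJ = +1 — ✓.
All four E1 rules are satisfied.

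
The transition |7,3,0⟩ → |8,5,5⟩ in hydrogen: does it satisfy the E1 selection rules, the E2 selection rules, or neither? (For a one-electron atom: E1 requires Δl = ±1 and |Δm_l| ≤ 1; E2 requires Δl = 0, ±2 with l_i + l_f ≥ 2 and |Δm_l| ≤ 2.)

Δl = 5 − 3 = +2; l_i + l_f = 8.
Δm_l = +5.
E1 (Δl = ±1, |Δm_l| ≤ 1): not satisfied.
E2 (Δl = 0,±2, l_i+l_f ≥ 2, |Δm_l| ≤ 2): not satisfied.

neither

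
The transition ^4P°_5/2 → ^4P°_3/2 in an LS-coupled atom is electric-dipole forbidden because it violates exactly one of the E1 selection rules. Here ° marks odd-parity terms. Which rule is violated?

Initial level: S=3/2, L=1, J=5/2, parity odd. Final level: S=3/2, L=1, J=3/2, parity odd.
ΔL = 0, ±1 (not L=0↔0): L: 1 → 1, ΔL = +0 — ok.
ΔJ = 0, ±1 (not J=0↔0): J: 5/2 → 3/2, ΔJ = -1 — ok.
Parity must change: odd → odd — fails.
ΔS = 0: S: 3/2 → 3/2 — ok.

parity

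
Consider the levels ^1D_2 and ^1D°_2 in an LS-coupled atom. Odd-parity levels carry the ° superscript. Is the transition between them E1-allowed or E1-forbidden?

allowed

Parity must change: even → odd — passes.
ΔS = 0: S: 0 → 0 — passes.
ΔL = 0, ±1 (not L=0↔0): L: 2 → 2, ΔL = +0 — passes.
ΔJ = 0, ±1 (not J=0↔0): J: 2 → 2, ΔJ = +0 — passes.
All four E1 rules are satisfied.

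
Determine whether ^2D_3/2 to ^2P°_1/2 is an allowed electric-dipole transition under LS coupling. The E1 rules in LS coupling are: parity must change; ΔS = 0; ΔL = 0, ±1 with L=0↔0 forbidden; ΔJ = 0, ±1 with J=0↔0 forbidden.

allowed

Initial level: S=1/2, L=2, J=3/2, parity even. Final level: S=1/2, L=1, J=1/2, parity odd.
Parity must change: even → odd — ok.
ΔS = 0: S: 1/2 → 1/2 — ok.
ΔL = 0, ±1 (not L=0↔0): L: 2 → 1, ΔL = -1 — ok.
ΔJ = 0, ±1 (not J=0↔0): J: 3/2 → 1/2, ΔJ = -1 — ok.
All four E1 rules are satisfied.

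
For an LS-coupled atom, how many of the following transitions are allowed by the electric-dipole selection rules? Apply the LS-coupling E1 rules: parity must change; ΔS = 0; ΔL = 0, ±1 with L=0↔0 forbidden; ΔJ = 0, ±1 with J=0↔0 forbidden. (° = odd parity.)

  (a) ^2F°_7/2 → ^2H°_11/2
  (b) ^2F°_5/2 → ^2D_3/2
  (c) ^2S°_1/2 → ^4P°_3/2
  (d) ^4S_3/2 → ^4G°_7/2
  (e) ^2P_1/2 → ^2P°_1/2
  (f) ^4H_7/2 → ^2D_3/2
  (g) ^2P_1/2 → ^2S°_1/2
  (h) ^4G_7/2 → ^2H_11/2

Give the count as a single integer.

(a) forbidden (parity, ΔL, ΔJ fail)
(b) allowed
(c) forbidden (parity, ΔS fail)
(d) forbidden (ΔL, ΔJ fail)
(e) allowed
(f) forbidden (parity, ΔS, ΔL, ΔJ fail)
(g) allowed
(h) forbidden (parity, ΔS, ΔJ fail)
Total allowed: 3 of 8.

3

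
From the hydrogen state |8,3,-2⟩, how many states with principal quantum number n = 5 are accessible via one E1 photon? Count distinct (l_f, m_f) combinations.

E1 requires Δl = ±1, so l_f ∈ {2, 4}; with 0 ≤ l_f ≤ n_f−1 = 4, the allowed l_f values are {2, 4}.
For l_f = 2: m_f ∈ {m_i−1, m_i, m_i+1} ∩ [−2, 2] = {-2, -1} → 2 states.
For l_f = 4: m_f ∈ {m_i−1, m_i, m_i+1} ∩ [−4, 4] = {-3, -2, -1} → 3 states.
Total: 5.

5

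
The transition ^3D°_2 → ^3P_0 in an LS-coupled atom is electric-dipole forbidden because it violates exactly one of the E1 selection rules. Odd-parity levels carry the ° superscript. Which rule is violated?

Initial level: S=1, L=2, J=2, parity odd. Final level: S=1, L=1, J=0, parity even.
Parity must change: odd → even — ✓.
ΔS = 0: S: 1 → 1 — ✓.
ΔL = 0, ±1 (not L=0↔0): L: 2 → 1, ΔL = -1 — ✓.
ΔJ = 0, ±1 (not J=0↔0): J: 2 → 0, ΔJ = -2 — ✗.

the ΔJ = 0, ±1 rule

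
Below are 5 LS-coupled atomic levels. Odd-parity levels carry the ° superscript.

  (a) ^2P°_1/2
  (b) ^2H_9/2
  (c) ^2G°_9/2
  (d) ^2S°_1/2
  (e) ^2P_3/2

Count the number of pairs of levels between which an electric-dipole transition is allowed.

(a)–(b): forbidden (ΔL, ΔJ).
(a)–(c): forbidden (parity, ΔL, ΔJ).
(a)–(d): forbidden (parity).
(a)–(e): allowed.
(b)–(c): allowed.
(b)–(d): forbidden (ΔL, ΔJ).
(b)–(e): forbidden (parity, ΔL, ΔJ).
(c)–(d): forbidden (parity, ΔL, ΔJ).
(c)–(e): forbidden (ΔL, ΔJ).
(d)–(e): allowed.
Allowed pairs: 3 of 10.

3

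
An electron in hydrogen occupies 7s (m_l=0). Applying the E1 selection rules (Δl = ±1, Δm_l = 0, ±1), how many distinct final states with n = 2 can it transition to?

3

E1 requires Δl = ±1, so l_f ∈ {-1, 1}; with 0 ≤ l_f ≤ n_f−1 = 1, the allowed l_f values are {1}.
For l_f = 1: m_f ∈ {m_i−1, m_i, m_i+1} ∩ [−1, 1] = {-1, 0, 1} → 3 states.
Total: 3.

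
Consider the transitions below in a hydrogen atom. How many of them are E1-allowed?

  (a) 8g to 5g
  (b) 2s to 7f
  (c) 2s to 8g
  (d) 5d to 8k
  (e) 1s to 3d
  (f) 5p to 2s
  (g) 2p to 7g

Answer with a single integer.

1

(a) forbidden — Δl = +0 (E1 requires Δl = ±1)
(b) forbidden — Δl = +3 (E1 requires Δl = ±1)
(c) forbidden — Δl = +4 (E1 requires Δl = ±1)
(d) forbidden — Δl = +5 (E1 requires Δl = ±1)
(e) forbidden — Δl = +2 (E1 requires Δl = ±1)
(f) allowed
(g) forbidden — Δl = +3 (E1 requires Δl = ±1)
Total allowed: 1 of 7.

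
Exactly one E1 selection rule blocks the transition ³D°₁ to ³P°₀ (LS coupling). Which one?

parity

Reading off the term symbols: S 1→1, L 2→1, J 1→0, parity odd→odd.
Parity must change: odd → odd — fails.
ΔS = 0: S: 1 → 1 — passes.
ΔJ = 0, ±1 (not J=0↔0): J: 1 → 0, ΔJ = -1 — passes.
ΔL = 0, ±1 (not L=0↔0): L: 2 → 1, ΔL = -1 — passes.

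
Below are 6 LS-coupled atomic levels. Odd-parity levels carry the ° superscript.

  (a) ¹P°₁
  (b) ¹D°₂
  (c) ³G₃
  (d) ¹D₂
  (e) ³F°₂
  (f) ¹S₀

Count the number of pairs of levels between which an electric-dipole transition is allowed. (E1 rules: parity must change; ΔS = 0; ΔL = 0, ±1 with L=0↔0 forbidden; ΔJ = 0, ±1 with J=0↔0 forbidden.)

(a)–(b): forbidden (parity).
(a)–(c): forbidden (ΔS, ΔL, ΔJ).
(a)–(d): allowed.
(a)–(e): forbidden (parity, ΔS, ΔL).
(a)–(f): allowed.
(b)–(c): forbidden (ΔS, ΔL).
(b)–(d): allowed.
(b)–(e): forbidden (parity, ΔS).
(b)–(f): forbidden (ΔL, ΔJ).
(c)–(d): forbidden (parity, ΔS, ΔL).
(c)–(e): allowed.
(c)–(f): forbidden (parity, ΔS, ΔL, ΔJ).
(d)–(e): forbidden (ΔS).
(d)–(f): forbidden (parity, ΔL, ΔJ).
(e)–(f): forbidden (ΔS, ΔL, ΔJ).
Allowed pairs: 4 of 15.

4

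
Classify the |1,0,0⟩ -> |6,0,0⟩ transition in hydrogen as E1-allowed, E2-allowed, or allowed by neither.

neither

Δl = 0 − 0 = +0; l_i + l_f = 0.
Δm_l = +0.
E1 (Δl = ±1, |Δm_l| ≤ 1): not satisfied.
E2 (Δl = 0,±2, l_i+l_f ≥ 2, |Δm_l| ≤ 2): not satisfied.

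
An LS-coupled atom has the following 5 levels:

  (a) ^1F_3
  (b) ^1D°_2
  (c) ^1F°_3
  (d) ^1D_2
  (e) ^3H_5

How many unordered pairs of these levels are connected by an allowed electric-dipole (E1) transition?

4

(a)–(b): allowed.
(a)–(c): allowed.
(a)–(d): forbidden (parity).
(a)–(e): forbidden (parity, ΔS, ΔL, ΔJ).
(b)–(c): forbidden (parity).
(b)–(d): allowed.
(b)–(e): forbidden (ΔS, ΔL, ΔJ).
(c)–(d): allowed.
(c)–(e): forbidden (ΔS, ΔL, ΔJ).
(d)–(e): forbidden (parity, ΔS, ΔL, ΔJ).
Allowed pairs: 4 of 10.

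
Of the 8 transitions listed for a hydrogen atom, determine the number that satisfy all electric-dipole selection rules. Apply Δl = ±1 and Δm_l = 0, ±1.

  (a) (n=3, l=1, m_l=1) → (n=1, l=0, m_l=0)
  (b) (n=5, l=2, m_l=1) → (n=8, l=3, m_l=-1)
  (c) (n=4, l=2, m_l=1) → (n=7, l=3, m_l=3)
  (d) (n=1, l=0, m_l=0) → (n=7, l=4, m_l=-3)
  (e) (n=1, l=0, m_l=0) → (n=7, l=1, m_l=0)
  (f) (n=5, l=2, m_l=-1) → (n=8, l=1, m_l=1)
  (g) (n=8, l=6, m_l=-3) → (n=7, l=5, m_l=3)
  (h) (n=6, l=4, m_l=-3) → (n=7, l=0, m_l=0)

2

(a) allowed
(b) forbidden — Δm_l = -2 (E1 requires Δm_l = 0, ±1)
(c) forbidden — Δm_l = +2 (E1 requires Δm_l = 0, ±1)
(d) forbidden — Δl = +4 (E1 requires Δl = ±1); Δm_l = -3 (E1 requires Δm_l = 0, ±1)
(e) allowed
(f) forbidden — Δm_l = +2 (E1 requires Δm_l = 0, ±1)
(g) forbidden — Δm_l = +6 (E1 requires Δm_l = 0, ±1)
(h) forbidden — Δl = -4 (E1 requires Δl = ±1); Δm_l = +3 (E1 requires Δm_l = 0, ±1)
Total allowed: 2 of 8.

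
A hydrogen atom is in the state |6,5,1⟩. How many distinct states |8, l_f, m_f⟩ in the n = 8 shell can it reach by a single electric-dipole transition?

E1 requires Δl = ±1, so l_f ∈ {4, 6}; with 0 ≤ l_f ≤ n_f−1 = 7, the allowed l_f values are {4, 6}.
For l_f = 4: m_f ∈ {m_i−1, m_i, m_i+1} ∩ [−4, 4] = {0, 1, 2} → 3 states.
For l_f = 6: m_f ∈ {m_i−1, m_i, m_i+1} ∩ [−6, 6] = {0, 1, 2} → 3 states.
Total: 6.

6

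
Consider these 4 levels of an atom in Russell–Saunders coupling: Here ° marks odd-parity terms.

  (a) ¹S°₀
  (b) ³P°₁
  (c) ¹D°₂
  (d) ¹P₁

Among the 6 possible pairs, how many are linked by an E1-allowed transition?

2

(a)–(b): forbidden (parity, ΔS).
(a)–(c): forbidden (parity, ΔL, ΔJ).
(a)–(d): allowed.
(b)–(c): forbidden (parity, ΔS).
(b)–(d): forbidden (ΔS).
(c)–(d): allowed.
Allowed pairs: 2 of 6.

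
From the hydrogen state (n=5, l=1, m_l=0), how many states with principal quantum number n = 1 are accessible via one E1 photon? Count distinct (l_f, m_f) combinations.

1

E1 requires Δl = ±1, so l_f ∈ {0, 2}; with 0 ≤ l_f ≤ n_f−1 = 0, the allowed l_f values are {0}.
For l_f = 0: m_f ∈ {m_i−1, m_i, m_i+1} ∩ [−0, 0] = {0} → 1 state.
Total: 1.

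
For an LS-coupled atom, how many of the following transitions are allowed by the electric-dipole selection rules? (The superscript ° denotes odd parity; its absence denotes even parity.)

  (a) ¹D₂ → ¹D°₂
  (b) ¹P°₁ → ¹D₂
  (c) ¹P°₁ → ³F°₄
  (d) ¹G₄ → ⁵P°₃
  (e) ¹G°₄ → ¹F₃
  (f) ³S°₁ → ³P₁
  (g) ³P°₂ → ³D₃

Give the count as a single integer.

5

(a) allowed
(b) allowed
(c) forbidden (parity, ΔS, ΔL, ΔJ fail)
(d) forbidden (ΔS, ΔL fail)
(e) allowed
(f) allowed
(g) allowed
Total allowed: 5 of 7.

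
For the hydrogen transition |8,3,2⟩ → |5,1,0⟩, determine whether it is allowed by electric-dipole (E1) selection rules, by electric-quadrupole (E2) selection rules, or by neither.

Δl = 1 − 3 = -2; l_i + l_f = 4.
Δm_l = -2.
E1 (Δl = ±1, |Δm_l| ≤ 1): not satisfied.
E2 (Δl = 0,±2, l_i+l_f ≥ 2, |Δm_l| ≤ 2): satisfied.

E2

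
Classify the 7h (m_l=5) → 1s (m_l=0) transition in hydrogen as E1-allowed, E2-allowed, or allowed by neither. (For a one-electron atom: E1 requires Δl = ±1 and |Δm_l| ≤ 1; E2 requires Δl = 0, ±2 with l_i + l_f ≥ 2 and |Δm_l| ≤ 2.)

Δl = 0 − 5 = -5; l_i + l_f = 5.
Δm_l = -5.
E1 (Δl = ±1, |Δm_l| ≤ 1): not satisfied.
E2 (Δl = 0,±2, l_i+l_f ≥ 2, |Δm_l| ≤ 2): not satisfied.

neither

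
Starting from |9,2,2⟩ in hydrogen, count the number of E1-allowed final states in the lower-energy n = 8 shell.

4

E1 requires Δl = ±1, so l_f ∈ {1, 3}; with 0 ≤ l_f ≤ n_f−1 = 7, the allowed l_f values are {1, 3}.
For l_f = 1: m_f ∈ {m_i−1, m_i, m_i+1} ∩ [−1, 1] = {1} → 1 state.
For l_f = 3: m_f ∈ {m_i−1, m_i, m_i+1} ∩ [−3, 3] = {1, 2, 3} → 3 states.
Total: 4.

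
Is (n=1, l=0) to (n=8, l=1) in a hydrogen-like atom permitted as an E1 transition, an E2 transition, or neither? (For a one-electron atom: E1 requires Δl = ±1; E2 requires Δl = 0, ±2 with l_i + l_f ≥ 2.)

Δl = 1 − 0 = +1; l_i + l_f = 1.
E1 (Δl = ±1): satisfied.
E2 (Δl = 0,±2, l_i+l_f ≥ 2): not satisfied.

E1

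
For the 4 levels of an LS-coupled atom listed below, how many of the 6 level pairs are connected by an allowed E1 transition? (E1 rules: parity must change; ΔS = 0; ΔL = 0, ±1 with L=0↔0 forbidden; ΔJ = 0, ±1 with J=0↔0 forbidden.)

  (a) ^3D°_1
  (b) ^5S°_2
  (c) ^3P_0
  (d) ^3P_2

2

(a)–(b): forbidden (parity, ΔS, ΔL).
(a)–(c): allowed.
(a)–(d): allowed.
(b)–(c): forbidden (ΔS, ΔJ).
(b)–(d): forbidden (ΔS).
(c)–(d): forbidden (parity, ΔJ).
Allowed pairs: 2 of 6.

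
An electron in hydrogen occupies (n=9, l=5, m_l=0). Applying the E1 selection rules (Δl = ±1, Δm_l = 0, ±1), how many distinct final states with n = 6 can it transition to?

E1 requires Δl = ±1, so l_f ∈ {4, 6}; with 0 ≤ l_f ≤ n_f−1 = 5, the allowed l_f values are {4}.
For l_f = 4: m_f ∈ {m_i−1, m_i, m_i+1} ∩ [−4, 4] = {-1, 0, 1} → 3 states.
Total: 3.

3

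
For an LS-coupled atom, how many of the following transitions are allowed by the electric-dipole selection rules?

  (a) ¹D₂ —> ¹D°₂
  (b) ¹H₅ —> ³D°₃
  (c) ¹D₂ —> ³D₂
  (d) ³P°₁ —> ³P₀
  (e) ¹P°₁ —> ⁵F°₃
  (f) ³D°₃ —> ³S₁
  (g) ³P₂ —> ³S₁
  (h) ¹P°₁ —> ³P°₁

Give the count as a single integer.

(a) allowed
(b) forbidden (ΔS, ΔL, ΔJ fail)
(c) forbidden (parity, ΔS fail)
(d) allowed
(e) forbidden (parity, ΔS, ΔL, ΔJ fail)
(f) forbidden (ΔL, ΔJ fail)
(g) forbidden (parity fails)
(h) forbidden (parity, ΔS fail)
Total allowed: 2 of 8.

2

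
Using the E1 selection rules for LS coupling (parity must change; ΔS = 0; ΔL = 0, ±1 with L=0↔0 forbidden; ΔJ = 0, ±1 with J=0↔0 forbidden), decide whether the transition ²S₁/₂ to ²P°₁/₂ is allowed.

Initial level: S=1/2, L=0, J=1/2, parity even. Final level: S=1/2, L=1, J=1/2, parity odd.
Parity must change: even → odd — ✓.
ΔS = 0: S: 1/2 → 1/2 — ✓.
ΔL = 0, ±1 (not L=0↔0): L: 0 → 1, ΔL = +1 — ✓.
ΔJ = 0, ±1 (not J=0↔0): J: 1/2 → 1/2, ΔJ = +0 — ✓.
All four E1 rules are satisfied.

allowed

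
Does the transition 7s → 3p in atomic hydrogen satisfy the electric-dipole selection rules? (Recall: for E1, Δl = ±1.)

allowed

Δl = 1 − 0 = +1; the E1 rule Δl = ±1 is ✓.
All E1 selection rules are satisfied.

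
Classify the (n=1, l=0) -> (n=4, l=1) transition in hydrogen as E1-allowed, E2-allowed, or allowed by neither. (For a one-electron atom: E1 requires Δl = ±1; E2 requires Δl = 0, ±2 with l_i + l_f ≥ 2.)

Δl = 1 − 0 = +1; l_i + l_f = 1.
E1 (Δl = ±1): satisfied.
E2 (Δl = 0,±2, l_i+l_f ≥ 2): not satisfied.

E1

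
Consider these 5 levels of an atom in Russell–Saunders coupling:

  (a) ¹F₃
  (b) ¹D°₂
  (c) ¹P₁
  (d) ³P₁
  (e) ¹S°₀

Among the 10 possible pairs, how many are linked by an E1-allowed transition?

3

(a)–(b): allowed.
(a)–(c): forbidden (parity, ΔL, ΔJ).
(a)–(d): forbidden (parity, ΔS, ΔL, ΔJ).
(a)–(e): forbidden (ΔL, ΔJ).
(b)–(c): allowed.
(b)–(d): forbidden (ΔS).
(b)–(e): forbidden (parity, ΔL, ΔJ).
(c)–(d): forbidden (parity, ΔS).
(c)–(e): allowed.
(d)–(e): forbidden (ΔS).
Allowed pairs: 3 of 10.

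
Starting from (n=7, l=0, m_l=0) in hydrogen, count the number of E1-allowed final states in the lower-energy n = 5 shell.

3

E1 requires Δl = ±1, so l_f ∈ {-1, 1}; with 0 ≤ l_f ≤ n_f−1 = 4, the allowed l_f values are {1}.
For l_f = 1: m_f ∈ {m_i−1, m_i, m_i+1} ∩ [−1, 1] = {-1, 0, 1} → 3 states.
Total: 3.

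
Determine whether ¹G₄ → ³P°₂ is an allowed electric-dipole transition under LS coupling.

forbidden

Reading off the term symbols: S 0→1, L 4→1, J 4→2, parity even→odd.
Parity must change: even → odd — ✓.
ΔS = 0: S: 0 → 1 — ✗.
ΔL = 0, ±1 (not L=0↔0): L: 4 → 1, ΔL = -3 — ✗.
ΔJ = 0, ±1 (not J=0↔0): J: 4 → 2, ΔJ = -2 — ✗.
Rule(s) violated: ΔS, ΔL, ΔJ.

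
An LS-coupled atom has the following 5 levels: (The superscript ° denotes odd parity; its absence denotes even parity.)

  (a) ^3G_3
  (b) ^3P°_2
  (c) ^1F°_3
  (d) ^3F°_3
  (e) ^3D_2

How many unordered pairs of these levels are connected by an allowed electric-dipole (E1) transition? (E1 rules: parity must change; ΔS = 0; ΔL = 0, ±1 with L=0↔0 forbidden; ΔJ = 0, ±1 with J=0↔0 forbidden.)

(a)–(b): forbidden (ΔL).
(a)–(c): forbidden (ΔS).
(a)–(d): allowed.
(a)–(e): forbidden (parity, ΔL).
(b)–(c): forbidden (parity, ΔS, ΔL).
(b)–(d): forbidden (parity, ΔL).
(b)–(e): allowed.
(c)–(d): forbidden (parity, ΔS).
(c)–(e): forbidden (ΔS).
(d)–(e): allowed.
Allowed pairs: 3 of 10.

3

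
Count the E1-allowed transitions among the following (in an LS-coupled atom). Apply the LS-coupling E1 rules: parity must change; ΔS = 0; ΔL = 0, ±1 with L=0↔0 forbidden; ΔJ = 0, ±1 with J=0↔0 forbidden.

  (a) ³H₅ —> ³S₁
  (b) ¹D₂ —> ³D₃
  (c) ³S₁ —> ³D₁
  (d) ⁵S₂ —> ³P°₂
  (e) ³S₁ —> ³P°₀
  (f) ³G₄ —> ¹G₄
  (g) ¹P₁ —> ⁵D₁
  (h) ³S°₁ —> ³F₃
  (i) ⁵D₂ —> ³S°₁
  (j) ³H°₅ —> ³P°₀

(a) forbidden (parity, ΔL, ΔJ fail)
(b) forbidden (parity, ΔS fail)
(c) forbidden (parity, ΔL fail)
(d) forbidden (ΔS fails)
(e) allowed
(f) forbidden (parity, ΔS fail)
(g) forbidden (parity, ΔS fail)
(h) forbidden (ΔL, ΔJ fail)
(i) forbidden (ΔS, ΔL fail)
(j) forbidden (parity, ΔL, ΔJ fail)
Total allowed: 1 of 10.

1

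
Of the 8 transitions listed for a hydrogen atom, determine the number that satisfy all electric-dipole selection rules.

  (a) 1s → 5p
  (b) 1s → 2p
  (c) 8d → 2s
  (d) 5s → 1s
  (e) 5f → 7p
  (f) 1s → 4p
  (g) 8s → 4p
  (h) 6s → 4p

5

(a) allowed
(b) allowed
(c) forbidden — Δl = -2 (E1 requires Δl = ±1)
(d) forbidden — Δl = +0 (E1 requires Δl = ±1)
(e) forbidden — Δl = -2 (E1 requires Δl = ±1)
(f) allowed
(g) allowed
(h) allowed
Total allowed: 5 of 8.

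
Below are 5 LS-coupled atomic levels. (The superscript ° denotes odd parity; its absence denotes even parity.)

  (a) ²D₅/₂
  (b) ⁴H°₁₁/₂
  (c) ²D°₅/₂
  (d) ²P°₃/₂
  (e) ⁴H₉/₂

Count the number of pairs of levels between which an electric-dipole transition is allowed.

3

(a)–(b): forbidden (ΔS, ΔL, ΔJ).
(a)–(c): allowed.
(a)–(d): allowed.
(a)–(e): forbidden (parity, ΔS, ΔL, ΔJ).
(b)–(c): forbidden (parity, ΔS, ΔL, ΔJ).
(b)–(d): forbidden (parity, ΔS, ΔL, ΔJ).
(b)–(e): allowed.
(c)–(d): forbidden (parity).
(c)–(e): forbidden (ΔS, ΔL, ΔJ).
(d)–(e): forbidden (ΔS, ΔL, ΔJ).
Allowed pairs: 3 of 10.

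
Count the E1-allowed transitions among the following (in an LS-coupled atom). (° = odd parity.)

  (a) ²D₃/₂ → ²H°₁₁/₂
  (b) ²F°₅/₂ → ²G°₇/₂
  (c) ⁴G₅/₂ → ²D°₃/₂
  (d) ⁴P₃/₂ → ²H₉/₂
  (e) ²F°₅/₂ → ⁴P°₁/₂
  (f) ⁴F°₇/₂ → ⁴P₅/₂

(a) forbidden (ΔL, ΔJ fail)
(b) forbidden (parity fails)
(c) forbidden (ΔS, ΔL fail)
(d) forbidden (parity, ΔS, ΔL, ΔJ fail)
(e) forbidden (parity, ΔS, ΔL, ΔJ fail)
(f) forbidden (ΔL fails)
Total allowed: 0 of 6.

0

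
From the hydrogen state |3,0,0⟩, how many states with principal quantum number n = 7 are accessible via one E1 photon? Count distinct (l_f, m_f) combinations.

E1 requires Δl = ±1, so l_f ∈ {-1, 1}; with 0 ≤ l_f ≤ n_f−1 = 6, the allowed l_f values are {1}.
For l_f = 1: m_f ∈ {m_i−1, m_i, m_i+1} ∩ [−1, 1] = {-1, 0, 1} → 3 states.
Total: 3.

3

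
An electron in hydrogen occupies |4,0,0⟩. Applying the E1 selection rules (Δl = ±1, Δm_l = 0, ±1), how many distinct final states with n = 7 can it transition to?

3

E1 requires Δl = ±1, so l_f ∈ {-1, 1}; with 0 ≤ l_f ≤ n_f−1 = 6, the allowed l_f values are {1}.
For l_f = 1: m_f ∈ {m_i−1, m_i, m_i+1} ∩ [−1, 1] = {-1, 0, 1} → 3 states.
Total: 3.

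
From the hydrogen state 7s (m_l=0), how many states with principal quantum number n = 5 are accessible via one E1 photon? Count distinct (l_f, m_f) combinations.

3

E1 requires Δl = ±1, so l_f ∈ {-1, 1}; with 0 ≤ l_f ≤ n_f−1 = 4, the allowed l_f values are {1}.
For l_f = 1: m_f ∈ {m_i−1, m_i, m_i+1} ∩ [−1, 1] = {-1, 0, 1} → 3 states.
Total: 3.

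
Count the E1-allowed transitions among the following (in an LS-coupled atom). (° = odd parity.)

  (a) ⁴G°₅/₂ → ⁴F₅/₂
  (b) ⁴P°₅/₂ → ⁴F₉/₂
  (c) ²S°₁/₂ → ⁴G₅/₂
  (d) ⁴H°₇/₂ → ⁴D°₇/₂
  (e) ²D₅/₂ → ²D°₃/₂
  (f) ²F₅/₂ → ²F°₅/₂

(a) allowed
(b) forbidden (ΔL, ΔJ fail)
(c) forbidden (ΔS, ΔL, ΔJ fail)
(d) forbidden (parity, ΔL fail)
(e) allowed
(f) allowed
Total allowed: 3 of 6.

3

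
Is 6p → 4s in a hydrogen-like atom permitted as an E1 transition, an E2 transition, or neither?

E1

Δl = 0 − 1 = -1; l_i + l_f = 1.
E1 (Δl = ±1): satisfied.
E2 (Δl = 0,±2, l_i+l_f ≥ 2): not satisfied.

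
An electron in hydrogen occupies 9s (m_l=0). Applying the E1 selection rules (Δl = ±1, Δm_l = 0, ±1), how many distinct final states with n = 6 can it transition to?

E1 requires Δl = ±1, so l_f ∈ {-1, 1}; with 0 ≤ l_f ≤ n_f−1 = 5, the allowed l_f values are {1}.
For l_f = 1: m_f ∈ {m_i−1, m_i, m_i+1} ∩ [−1, 1] = {-1, 0, 1} → 3 states.
Total: 3.

3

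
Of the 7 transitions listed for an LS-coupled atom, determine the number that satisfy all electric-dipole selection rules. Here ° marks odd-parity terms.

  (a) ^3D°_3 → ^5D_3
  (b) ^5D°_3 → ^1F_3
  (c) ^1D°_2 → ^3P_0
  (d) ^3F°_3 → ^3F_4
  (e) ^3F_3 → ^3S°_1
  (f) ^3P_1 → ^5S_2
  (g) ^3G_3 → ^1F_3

(a) forbidden (ΔS fails)
(b) forbidden (ΔS fails)
(c) forbidden (ΔS, ΔJ fail)
(d) allowed
(e) forbidden (ΔL, ΔJ fail)
(f) forbidden (parity, ΔS fail)
(g) forbidden (parity, ΔS fail)
Total allowed: 1 of 7.

1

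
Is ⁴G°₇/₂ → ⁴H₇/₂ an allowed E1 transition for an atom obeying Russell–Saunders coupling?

allowed

Reading off the term symbols: S 3/2→3/2, L 4→5, J 7/2→7/2, parity odd→even.
ΔS = 0: S: 3/2 → 3/2 — ✓.
Parity must change: odd → even — ✓.
ΔJ = 0, ±1 (not J=0↔0): J: 7/2 → 7/2, ΔJ = +0 — ✓.
ΔL = 0, ±1 (not L=0↔0): L: 4 → 5, ΔL = +1 — ✓.
All four E1 rules are satisfied.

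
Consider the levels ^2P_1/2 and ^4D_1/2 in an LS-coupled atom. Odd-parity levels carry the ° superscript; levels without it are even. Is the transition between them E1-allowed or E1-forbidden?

Parity must change: even → even — fails.
ΔL = 0, ±1 (not L=0↔0): L: 1 → 2, ΔL = +1 — ok.
ΔJ = 0, ±1 (not J=0↔0): J: 1/2 → 1/2, ΔJ = +0 — ok.
ΔS = 0: S: 1/2 → 3/2 — fails.
Rule(s) violated: parity, ΔS.

forbidden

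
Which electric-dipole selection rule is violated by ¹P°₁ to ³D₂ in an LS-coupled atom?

the ΔS = 0 rule

ΔS = 0: S: 0 → 1 — fails.
ΔJ = 0, ±1 (not J=0↔0): J: 1 → 2, ΔJ = +1 — ok.
ΔL = 0, ±1 (not L=0↔0): L: 1 → 2, ΔL = +1 — ok.
Parity must change: odd → even — ok.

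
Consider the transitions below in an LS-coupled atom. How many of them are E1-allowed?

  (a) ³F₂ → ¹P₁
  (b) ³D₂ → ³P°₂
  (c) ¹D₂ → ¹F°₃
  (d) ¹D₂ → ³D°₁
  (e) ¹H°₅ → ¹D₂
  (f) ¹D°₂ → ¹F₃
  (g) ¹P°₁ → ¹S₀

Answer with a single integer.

4

(a) forbidden (parity, ΔS, ΔL fail)
(b) allowed
(c) allowed
(d) forbidden (ΔS fails)
(e) forbidden (ΔL, ΔJ fail)
(f) allowed
(g) allowed
Total allowed: 4 of 7.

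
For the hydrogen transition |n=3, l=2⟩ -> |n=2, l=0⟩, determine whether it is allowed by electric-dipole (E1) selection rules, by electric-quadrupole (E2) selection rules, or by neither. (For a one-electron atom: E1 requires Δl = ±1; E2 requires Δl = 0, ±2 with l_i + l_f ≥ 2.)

E2

Δl = 0 − 2 = -2; l_i + l_f = 2.
E1 (Δl = ±1): not satisfied.
E2 (Δl = 0,±2, l_i+l_f ≥ 2): satisfied.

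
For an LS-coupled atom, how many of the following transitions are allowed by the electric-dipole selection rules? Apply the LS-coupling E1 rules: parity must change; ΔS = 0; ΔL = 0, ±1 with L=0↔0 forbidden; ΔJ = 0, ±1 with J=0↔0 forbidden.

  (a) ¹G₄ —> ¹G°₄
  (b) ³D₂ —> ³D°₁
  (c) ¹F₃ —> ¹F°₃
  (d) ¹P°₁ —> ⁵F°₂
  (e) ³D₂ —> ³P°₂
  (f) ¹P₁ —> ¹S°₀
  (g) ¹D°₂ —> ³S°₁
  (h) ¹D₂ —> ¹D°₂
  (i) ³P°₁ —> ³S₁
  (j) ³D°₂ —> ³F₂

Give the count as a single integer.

(a) allowed
(b) allowed
(c) allowed
(d) forbidden (parity, ΔS, ΔL fail)
(e) allowed
(f) allowed
(g) forbidden (parity, ΔS, ΔL fail)
(h) allowed
(i) allowed
(j) allowed
Total allowed: 8 of 10.

8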